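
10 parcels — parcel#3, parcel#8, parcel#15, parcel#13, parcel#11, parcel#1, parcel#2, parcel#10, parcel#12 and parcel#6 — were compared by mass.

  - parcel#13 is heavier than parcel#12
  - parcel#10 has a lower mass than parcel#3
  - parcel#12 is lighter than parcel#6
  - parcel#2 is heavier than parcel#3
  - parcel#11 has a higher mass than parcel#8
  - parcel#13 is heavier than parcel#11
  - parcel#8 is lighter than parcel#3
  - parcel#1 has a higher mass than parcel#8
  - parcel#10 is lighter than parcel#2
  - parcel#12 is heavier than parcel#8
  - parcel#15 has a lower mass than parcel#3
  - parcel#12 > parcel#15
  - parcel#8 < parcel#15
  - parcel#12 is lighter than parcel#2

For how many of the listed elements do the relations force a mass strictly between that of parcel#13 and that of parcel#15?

Chaining upward from parcel#15 reaches: parcel#3, parcel#12, parcel#6, parcel#2.
Chaining downward from parcel#13 reaches: parcel#8, parcel#12, parcel#11.
Strictly between parcel#15 and parcel#13 are those in both lists: parcel#12 — 1 element.

1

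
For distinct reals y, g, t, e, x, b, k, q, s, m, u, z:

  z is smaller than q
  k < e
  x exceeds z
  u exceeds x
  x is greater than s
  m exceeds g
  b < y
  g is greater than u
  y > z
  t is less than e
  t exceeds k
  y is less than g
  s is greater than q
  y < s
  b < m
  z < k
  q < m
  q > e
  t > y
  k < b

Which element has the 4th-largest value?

x

Chaining the given pairs: z < k < b < y < t < e < q < s < x < u < g < m.
The 4th largest is x.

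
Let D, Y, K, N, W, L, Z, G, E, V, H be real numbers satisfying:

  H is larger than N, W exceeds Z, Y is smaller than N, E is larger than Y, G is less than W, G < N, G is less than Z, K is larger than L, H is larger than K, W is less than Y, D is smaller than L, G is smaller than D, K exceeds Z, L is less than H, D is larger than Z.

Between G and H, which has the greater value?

H

Following the relations from G: G < Z < W < Y < N < H.
So G < H; H is the larger of the two.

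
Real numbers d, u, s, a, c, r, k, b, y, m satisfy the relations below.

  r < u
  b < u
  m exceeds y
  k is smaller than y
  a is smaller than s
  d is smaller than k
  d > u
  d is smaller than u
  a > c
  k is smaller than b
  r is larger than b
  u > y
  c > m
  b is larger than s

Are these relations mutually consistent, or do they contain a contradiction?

inconsistent

We have u < d stated directly, yet also d < k < y < m < c < a < s < b < r < u by chaining the others — so d < u. Contradiction.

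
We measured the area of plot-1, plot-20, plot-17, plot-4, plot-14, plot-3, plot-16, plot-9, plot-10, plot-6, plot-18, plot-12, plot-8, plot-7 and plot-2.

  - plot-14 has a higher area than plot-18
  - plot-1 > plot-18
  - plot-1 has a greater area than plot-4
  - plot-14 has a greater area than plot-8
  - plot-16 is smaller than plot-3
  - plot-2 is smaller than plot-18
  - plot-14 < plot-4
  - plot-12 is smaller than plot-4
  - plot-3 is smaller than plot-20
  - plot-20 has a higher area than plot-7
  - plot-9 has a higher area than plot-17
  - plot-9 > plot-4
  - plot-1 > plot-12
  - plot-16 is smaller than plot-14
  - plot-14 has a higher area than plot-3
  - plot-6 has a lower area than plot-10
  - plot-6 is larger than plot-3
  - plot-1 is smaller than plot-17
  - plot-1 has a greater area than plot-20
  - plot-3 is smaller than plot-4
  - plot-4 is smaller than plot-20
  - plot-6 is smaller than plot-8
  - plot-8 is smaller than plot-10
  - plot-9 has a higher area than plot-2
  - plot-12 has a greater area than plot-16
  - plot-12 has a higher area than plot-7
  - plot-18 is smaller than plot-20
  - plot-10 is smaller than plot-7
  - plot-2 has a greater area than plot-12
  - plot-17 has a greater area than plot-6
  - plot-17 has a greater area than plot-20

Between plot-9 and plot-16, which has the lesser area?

plot-16

The relevant relations are plot-16 < plot-3; plot-3 < plot-6; plot-6 < plot-8; plot-8 < plot-10; plot-10 < plot-7; plot-7 < plot-12; plot-12 < plot-2; plot-2 < plot-18; plot-18 < plot-14; plot-14 < plot-4; plot-4 < plot-20; plot-20 < plot-1; plot-1 < plot-17; plot-17 < plot-9.
Chaining these gives plot-16 < plot-3 < plot-6 < plot-8 < plot-10 < plot-7 < plot-12 < plot-2 < plot-18 < plot-14 < plot-4 < plot-20 < plot-1 < plot-17 < plot-9.
So plot-16 < plot-9; plot-16 is the smaller of the two.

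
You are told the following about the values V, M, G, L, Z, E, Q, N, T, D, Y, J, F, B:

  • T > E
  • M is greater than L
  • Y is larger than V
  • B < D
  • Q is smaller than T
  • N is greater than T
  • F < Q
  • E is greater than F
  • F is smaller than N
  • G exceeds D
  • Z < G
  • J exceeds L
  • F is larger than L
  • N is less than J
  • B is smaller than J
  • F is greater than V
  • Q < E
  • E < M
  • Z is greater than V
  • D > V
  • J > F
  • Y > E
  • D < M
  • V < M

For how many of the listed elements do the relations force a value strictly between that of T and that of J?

1

Chaining upward from T reaches: N.
Chaining downward from J reaches: V, L, F, B, Q, E, N.
Strictly between T and J are those in both lists: N — 1 element.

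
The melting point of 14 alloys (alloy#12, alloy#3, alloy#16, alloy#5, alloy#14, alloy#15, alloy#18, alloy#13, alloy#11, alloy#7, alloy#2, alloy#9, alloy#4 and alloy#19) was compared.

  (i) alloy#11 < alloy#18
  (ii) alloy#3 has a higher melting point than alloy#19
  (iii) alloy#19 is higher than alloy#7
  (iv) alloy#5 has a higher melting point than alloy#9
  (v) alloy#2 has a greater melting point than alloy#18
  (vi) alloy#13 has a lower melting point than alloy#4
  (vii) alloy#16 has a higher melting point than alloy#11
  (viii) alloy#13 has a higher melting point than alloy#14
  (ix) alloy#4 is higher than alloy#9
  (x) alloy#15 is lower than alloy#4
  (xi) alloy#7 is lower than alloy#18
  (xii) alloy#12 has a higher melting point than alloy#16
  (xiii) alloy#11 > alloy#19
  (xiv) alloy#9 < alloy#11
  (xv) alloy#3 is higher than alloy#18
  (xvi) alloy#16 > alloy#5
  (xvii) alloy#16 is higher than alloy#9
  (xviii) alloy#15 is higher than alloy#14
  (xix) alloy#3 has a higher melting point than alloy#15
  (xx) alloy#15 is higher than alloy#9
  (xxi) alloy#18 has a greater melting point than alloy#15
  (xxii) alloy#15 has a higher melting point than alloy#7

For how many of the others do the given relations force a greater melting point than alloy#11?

5

The elements the relations force above alloy#11 are alloy#16, alloy#18, alloy#3, alloy#12, alloy#2 — no chain reaches any other.
That is 5.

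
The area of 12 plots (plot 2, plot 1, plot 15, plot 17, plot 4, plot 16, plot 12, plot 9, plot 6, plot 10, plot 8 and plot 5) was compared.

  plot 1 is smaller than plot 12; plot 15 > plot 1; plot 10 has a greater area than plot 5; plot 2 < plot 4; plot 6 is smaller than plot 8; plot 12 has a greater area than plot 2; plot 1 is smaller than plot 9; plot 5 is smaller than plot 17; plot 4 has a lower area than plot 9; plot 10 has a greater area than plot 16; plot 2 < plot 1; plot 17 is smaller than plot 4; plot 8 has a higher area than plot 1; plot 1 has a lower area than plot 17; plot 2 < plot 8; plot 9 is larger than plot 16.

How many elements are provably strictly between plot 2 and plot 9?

The relations place plot 2 below plot 9. An element lies strictly between them when it is forced above plot 2 and also forced below plot 9.
Above plot 2: {plot 1, plot 15, plot 17, plot 12, plot 4, plot 8}. Below plot 9: {plot 5, plot 1, plot 17, plot 16, plot 4}.
Intersection: {plot 1, plot 17, plot 4} — 3.

3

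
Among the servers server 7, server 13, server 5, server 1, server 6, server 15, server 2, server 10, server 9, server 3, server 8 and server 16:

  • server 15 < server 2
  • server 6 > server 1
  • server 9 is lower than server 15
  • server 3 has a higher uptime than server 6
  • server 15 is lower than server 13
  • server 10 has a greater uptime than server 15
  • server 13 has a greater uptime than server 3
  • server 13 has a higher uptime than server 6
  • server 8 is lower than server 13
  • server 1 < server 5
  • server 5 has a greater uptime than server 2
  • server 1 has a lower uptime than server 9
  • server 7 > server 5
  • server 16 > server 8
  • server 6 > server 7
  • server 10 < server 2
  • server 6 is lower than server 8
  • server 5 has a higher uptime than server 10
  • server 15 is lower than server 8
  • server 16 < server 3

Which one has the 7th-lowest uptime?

Piecing the relations together gives one ordering: server 1 < server 9 < server 15 < server 10 < server 2 < server 5 < server 7 < server 6 < server 8 < server 16 < server 3 < server 13.
Counting 7 from the smallest end gives server 7.

server 7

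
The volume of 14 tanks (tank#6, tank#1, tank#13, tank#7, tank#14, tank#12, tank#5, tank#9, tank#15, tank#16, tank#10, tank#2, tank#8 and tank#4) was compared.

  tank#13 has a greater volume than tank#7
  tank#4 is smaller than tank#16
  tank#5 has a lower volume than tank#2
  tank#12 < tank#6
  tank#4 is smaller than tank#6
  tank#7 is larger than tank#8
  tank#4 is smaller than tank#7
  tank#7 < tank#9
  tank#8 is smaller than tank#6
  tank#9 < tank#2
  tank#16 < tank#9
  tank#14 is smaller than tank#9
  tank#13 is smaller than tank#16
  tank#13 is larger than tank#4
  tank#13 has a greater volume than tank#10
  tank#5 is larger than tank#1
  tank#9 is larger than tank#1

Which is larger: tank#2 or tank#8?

tank#2

The relevant relations are tank#8 < tank#7; tank#7 < tank#13; tank#13 < tank#16; tank#16 < tank#9; tank#9 < tank#2.
Together: tank#8 < tank#7 < tank#13 < tank#16 < tank#9 < tank#2.
So tank#8 < tank#2; tank#2 is the larger of the two.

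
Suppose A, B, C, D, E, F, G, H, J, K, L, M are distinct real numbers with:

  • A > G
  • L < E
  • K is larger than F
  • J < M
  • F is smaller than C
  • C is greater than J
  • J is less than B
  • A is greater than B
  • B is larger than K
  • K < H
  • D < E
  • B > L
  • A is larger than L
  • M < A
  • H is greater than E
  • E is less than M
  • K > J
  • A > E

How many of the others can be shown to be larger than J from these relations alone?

6

The elements the relations force above J are M, C, K, H, B, A — no chain reaches any other.
That is 6.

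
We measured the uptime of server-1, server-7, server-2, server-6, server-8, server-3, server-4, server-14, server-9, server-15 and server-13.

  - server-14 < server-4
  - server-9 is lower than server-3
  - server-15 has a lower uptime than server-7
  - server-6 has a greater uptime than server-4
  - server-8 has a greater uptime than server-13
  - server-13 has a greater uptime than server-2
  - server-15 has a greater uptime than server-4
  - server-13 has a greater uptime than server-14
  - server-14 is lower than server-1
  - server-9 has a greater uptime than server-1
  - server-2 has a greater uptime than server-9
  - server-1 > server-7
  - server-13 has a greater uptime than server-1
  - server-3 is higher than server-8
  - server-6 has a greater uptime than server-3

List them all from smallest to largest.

server-14 < server-4 < server-15 < server-7 < server-1 < server-9 < server-2 < server-13 < server-8 < server-3 < server-6

Nothing is placed below server-14, so it is least; from there server-14 < server-4; server-4 < server-15; server-15 < server-7; server-7 < server-1; server-1 < server-9; server-9 < server-2; server-2 < server-13; server-13 < server-8; server-8 < server-3; server-3 < server-6, each given directly.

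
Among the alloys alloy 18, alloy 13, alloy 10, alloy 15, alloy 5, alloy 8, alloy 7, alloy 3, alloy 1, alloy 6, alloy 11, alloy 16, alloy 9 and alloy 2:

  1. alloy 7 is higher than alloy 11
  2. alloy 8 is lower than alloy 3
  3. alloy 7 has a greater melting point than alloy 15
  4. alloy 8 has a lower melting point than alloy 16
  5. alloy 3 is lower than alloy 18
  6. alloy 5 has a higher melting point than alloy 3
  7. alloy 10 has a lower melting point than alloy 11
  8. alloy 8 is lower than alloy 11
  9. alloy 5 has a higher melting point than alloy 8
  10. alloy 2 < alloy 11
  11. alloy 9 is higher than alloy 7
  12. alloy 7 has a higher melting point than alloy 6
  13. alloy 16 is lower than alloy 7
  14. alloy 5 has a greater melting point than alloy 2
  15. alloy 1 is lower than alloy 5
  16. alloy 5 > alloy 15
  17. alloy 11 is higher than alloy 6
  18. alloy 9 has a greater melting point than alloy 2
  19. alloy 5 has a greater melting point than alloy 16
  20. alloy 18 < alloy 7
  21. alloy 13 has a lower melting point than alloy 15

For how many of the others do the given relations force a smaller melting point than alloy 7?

10

The elements the relations force below alloy 7 are alloy 8, alloy 13, alloy 2, alloy 16, alloy 6, alloy 3, alloy 15, alloy 18, alloy 10, alloy 11 — no chain reaches any other.
That is 10.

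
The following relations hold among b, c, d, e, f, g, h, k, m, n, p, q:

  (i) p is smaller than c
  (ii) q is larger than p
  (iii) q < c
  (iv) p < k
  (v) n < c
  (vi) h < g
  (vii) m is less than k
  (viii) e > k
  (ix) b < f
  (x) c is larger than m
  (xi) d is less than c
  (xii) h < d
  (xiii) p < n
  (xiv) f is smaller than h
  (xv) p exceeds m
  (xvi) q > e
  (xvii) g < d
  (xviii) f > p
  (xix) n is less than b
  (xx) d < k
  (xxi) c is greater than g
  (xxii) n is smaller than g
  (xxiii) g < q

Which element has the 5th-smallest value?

Piecing the relations together gives one ordering: m < p < n < b < f < h < g < d < k < e < q < c.
Counting 5 from the smallest end gives f.

f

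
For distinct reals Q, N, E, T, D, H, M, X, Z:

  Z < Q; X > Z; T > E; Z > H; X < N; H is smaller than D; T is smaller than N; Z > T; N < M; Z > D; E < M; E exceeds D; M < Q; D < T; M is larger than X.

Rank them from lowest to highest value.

Each adjacent pair is fixed by a given relation: H < D; D < E; E < T; T < Z; Z < X; X < N; N < M; M < Q. Chaining them end to end gives the full order.

H < D < E < T < Z < X < N < M < Q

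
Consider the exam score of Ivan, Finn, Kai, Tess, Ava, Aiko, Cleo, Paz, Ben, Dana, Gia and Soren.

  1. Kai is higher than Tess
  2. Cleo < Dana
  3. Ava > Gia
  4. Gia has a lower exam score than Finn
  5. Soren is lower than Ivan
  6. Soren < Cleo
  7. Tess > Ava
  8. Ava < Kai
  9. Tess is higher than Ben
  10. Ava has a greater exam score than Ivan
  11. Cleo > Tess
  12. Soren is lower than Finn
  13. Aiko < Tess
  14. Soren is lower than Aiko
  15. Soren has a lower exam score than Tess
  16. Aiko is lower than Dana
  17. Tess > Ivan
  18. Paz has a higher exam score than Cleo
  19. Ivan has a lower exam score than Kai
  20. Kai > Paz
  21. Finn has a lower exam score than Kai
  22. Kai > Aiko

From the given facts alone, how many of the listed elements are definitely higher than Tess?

4

Directly above Tess: Cleo, Kai.
One step further: Paz, Dana (4 so far).
No other element is forced above Tess by the given relations, so the count is 4.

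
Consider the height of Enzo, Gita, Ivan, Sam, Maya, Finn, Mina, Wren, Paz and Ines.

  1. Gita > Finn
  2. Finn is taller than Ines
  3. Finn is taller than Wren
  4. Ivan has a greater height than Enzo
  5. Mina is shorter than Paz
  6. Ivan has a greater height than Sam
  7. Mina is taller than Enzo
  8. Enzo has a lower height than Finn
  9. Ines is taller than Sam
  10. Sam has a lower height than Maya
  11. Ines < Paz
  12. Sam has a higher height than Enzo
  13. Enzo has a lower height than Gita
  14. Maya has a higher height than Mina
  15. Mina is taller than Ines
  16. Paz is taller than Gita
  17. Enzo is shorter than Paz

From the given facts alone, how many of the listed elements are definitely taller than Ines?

5

The elements the relations force above Ines are Finn, Gita, Mina, Paz, Maya — no chain reaches any other.
That is 5.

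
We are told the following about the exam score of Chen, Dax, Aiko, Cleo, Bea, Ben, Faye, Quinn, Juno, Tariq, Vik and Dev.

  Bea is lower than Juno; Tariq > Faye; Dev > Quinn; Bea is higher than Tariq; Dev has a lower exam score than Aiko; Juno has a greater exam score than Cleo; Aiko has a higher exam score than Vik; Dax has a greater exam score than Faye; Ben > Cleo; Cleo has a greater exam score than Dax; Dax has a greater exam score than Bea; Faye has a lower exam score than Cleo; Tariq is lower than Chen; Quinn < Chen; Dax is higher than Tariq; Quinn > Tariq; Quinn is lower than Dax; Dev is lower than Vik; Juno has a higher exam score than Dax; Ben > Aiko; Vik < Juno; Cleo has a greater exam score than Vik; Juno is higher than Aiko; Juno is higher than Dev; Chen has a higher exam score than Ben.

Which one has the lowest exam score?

Chaining upward from Faye: directly above it, Tariq, Dax, Cleo; then Bea, Quinn, Ben, Chen, Juno; then Dev; then Vik, Aiko.
That covers every other element, and nothing is given below Faye, so Faye is the lowest exam score.

Faye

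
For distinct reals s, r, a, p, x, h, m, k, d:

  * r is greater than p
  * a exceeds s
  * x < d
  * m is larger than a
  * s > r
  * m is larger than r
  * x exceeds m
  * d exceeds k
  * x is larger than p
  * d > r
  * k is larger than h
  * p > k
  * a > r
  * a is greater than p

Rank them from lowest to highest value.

Nothing is placed below h, so it is least; from there h < k; k < p; p < r; r < s; s < a; a < m; m < x; x < d, each given directly.

h < k < p < r < s < a < m < x < d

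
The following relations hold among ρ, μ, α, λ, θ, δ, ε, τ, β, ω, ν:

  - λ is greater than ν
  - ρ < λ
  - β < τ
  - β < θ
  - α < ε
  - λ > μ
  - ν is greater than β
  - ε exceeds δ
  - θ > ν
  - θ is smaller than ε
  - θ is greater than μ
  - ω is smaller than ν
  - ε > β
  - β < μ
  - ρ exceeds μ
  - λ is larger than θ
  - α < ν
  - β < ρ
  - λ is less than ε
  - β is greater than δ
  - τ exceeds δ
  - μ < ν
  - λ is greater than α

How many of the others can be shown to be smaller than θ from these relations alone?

6

From θ the given relations immediately reach β, μ, ν.
From those, δ, ω, α — 6 in total.
Nothing else is reachable below θ; 6 in all.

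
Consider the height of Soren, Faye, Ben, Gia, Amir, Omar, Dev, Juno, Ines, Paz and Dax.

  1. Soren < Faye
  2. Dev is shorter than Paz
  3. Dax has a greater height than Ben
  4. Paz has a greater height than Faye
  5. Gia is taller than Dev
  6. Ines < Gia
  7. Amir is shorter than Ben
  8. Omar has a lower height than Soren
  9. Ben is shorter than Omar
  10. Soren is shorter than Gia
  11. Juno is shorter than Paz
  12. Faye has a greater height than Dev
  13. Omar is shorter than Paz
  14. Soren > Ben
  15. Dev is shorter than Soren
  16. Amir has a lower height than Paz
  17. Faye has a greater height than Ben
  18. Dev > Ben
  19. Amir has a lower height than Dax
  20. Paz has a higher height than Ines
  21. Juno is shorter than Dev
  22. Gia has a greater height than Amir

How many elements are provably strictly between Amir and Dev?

1

The relations place Amir below Dev. An element lies strictly between them when it is forced above Amir and also forced below Dev.
Above Amir: {Ben, Omar, Soren, Gia, Dax, Faye, Paz}. Below Dev: {Ben, Juno}.
Intersection: {Ben} — 1.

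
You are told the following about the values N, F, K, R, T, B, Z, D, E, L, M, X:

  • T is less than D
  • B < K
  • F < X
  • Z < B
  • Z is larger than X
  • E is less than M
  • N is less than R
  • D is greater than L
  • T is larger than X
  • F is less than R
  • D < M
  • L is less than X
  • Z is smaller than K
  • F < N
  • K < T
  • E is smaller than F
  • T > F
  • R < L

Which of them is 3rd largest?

Chaining the given pairs: E < F < N < R < L < X < Z < B < K < T < D < M.
The 3rd largest is T.

T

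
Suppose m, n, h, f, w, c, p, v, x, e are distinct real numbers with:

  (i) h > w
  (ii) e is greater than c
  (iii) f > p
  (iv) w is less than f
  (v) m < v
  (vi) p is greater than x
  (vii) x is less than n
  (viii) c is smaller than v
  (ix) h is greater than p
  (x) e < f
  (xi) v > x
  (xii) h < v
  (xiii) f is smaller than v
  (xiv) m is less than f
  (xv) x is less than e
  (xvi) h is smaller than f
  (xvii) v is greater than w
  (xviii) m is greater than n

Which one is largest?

x is not greatest since x < e; w is not greatest since w < h; p is not greatest since p < h; h is not greatest since h < f; n is not greatest since n < m; m is not greatest since m < f; c is not greatest since c < e; e is not greatest since e < f; f is not greatest since f < v.
Only v has nothing above it, so v is the largest.

v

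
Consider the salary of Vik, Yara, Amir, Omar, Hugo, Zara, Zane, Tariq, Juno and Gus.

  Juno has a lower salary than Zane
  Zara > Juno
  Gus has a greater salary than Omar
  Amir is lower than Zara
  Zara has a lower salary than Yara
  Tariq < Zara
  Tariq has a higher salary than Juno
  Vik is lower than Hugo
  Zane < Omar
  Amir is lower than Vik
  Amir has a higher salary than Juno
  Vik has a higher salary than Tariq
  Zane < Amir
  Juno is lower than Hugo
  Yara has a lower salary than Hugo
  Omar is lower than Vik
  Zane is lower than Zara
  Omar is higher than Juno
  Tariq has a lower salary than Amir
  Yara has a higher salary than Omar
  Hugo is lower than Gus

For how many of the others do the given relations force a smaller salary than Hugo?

Directly below Hugo: Juno, Vik, Yara.
One step further: Tariq, Amir, Omar, Zara (7 so far).
One step further: Zane (8 so far).
Nothing else is reachable below Hugo; 8 in all.

8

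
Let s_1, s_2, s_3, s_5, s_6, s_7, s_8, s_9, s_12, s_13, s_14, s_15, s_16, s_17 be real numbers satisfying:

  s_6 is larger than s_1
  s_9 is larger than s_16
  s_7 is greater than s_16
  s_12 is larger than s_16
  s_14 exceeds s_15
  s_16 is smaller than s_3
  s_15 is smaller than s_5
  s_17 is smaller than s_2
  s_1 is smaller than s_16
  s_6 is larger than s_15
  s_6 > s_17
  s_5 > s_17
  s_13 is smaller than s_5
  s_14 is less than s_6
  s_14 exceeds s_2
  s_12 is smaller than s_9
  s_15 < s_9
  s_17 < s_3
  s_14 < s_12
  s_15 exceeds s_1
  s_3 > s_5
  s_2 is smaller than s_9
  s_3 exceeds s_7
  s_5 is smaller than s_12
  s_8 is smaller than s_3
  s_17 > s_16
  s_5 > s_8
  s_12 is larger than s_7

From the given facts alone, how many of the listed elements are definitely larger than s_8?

4

Directly above s_8: s_5, s_3.
One step further: s_12 (3 so far).
One step further: s_9 (4 so far).
Nothing else is reachable above s_8; 4 in all.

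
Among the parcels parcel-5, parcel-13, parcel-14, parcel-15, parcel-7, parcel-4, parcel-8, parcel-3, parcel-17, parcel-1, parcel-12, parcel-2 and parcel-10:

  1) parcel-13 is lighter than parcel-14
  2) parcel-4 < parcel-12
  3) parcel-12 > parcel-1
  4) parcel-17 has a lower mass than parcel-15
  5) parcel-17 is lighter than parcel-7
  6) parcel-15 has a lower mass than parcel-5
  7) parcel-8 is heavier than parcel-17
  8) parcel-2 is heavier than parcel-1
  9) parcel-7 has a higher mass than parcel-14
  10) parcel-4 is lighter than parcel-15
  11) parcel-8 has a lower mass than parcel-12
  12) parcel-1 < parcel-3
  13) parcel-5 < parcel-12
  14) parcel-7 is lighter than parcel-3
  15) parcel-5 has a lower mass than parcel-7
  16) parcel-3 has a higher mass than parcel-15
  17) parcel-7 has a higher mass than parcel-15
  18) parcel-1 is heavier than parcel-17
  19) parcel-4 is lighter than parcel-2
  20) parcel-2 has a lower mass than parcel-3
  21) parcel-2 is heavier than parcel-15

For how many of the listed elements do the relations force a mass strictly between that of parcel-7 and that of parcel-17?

2

Chaining upward from parcel-17 reaches: parcel-1, parcel-15, parcel-5, parcel-8, parcel-2, parcel-3, parcel-12.
Chaining downward from parcel-7 reaches: parcel-13, parcel-4, parcel-15, parcel-5, parcel-14.
Strictly between parcel-17 and parcel-7 are those in both lists: parcel-15, parcel-5 — 2 elements.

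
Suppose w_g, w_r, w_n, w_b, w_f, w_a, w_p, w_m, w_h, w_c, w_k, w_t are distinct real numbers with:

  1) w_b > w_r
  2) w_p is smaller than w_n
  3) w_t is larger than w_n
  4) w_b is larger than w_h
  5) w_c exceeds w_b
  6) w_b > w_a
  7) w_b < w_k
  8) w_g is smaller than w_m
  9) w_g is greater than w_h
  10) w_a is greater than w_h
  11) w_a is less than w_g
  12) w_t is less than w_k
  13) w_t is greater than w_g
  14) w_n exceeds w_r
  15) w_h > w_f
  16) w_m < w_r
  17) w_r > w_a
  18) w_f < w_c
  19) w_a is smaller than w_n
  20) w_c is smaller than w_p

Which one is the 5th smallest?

w_m

Piecing the relations together gives one ordering: w_f < w_h < w_a < w_g < w_m < w_r < w_b < w_c < w_p < w_n < w_t < w_k.
Counting 5 from the smallest end gives w_m.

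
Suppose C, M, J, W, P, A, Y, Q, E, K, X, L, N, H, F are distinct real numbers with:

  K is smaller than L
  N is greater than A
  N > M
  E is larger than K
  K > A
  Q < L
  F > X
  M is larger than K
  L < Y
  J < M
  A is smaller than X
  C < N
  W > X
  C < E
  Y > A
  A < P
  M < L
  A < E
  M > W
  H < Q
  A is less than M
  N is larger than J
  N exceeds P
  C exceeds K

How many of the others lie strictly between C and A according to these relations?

Chaining upward from A reaches: K, X, F, W, M, E, L, P, N, Y.
Chaining downward from C reaches: K.
Strictly between A and C are those in both lists: K — 1 element.

1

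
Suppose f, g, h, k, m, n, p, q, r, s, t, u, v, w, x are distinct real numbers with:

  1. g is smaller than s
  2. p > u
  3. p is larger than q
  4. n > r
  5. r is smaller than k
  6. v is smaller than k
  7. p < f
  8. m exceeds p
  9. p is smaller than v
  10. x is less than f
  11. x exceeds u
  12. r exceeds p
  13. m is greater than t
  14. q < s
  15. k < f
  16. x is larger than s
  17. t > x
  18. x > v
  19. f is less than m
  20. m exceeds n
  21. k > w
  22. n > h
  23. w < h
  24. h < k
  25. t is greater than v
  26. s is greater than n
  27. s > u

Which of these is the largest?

m

Chaining downward from m: directly below it, p, n, t, f; then h, q, u, r, v, k, x; then w, s; then g.
That covers every other element, and nothing is given above m, so m is the largest.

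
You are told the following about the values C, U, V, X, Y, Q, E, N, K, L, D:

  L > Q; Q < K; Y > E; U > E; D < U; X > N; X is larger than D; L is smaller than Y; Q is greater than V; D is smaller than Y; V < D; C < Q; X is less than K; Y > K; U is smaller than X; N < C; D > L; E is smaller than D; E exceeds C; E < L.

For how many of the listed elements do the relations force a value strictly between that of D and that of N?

4

Chaining upward from N reaches: C, E, Q, L, U, X, K, Y.
Chaining downward from D reaches: C, V, E, Q, L.
Strictly between N and D are those in both lists: C, E, Q, L — 4 elements.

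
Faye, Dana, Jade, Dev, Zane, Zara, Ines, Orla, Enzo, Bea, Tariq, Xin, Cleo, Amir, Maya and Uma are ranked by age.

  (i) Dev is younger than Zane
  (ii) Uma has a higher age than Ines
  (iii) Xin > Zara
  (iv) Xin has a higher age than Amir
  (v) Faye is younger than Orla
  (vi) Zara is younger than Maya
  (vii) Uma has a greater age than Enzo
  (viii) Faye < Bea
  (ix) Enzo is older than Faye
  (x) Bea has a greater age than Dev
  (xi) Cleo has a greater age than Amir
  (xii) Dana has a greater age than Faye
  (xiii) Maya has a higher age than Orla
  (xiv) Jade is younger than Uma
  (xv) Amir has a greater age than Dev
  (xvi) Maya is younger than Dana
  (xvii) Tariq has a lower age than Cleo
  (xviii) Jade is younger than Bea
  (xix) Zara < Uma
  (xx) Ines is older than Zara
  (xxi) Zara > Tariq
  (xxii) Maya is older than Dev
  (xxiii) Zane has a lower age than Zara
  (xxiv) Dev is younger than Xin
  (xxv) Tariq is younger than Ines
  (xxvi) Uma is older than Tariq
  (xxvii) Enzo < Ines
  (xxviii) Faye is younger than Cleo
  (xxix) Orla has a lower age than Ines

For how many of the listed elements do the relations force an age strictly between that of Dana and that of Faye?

Chaining upward from Faye reaches: Orla, Cleo, Maya, Enzo, Ines, Uma, Bea.
Chaining downward from Dana reaches: Dev, Orla, Tariq, Zane, Zara, Maya.
Strictly between Faye and Dana are those in both lists: Orla, Maya — 2 elements.

2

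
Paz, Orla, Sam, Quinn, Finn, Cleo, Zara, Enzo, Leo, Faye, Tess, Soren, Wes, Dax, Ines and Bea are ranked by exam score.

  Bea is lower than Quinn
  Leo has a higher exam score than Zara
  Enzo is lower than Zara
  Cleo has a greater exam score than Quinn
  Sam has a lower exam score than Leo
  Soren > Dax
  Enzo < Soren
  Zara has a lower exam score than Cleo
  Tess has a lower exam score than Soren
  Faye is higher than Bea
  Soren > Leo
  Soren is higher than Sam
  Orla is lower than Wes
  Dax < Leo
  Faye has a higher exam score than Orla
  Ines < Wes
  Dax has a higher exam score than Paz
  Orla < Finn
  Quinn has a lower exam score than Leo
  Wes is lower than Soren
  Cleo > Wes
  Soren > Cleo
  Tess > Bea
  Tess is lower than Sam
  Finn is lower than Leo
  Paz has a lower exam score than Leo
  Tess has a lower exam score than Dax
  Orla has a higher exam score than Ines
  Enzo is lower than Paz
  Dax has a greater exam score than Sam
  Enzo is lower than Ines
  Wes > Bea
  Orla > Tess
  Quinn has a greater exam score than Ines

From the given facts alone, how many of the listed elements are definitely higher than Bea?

From Bea the given relations immediately reach Quinn, Tess, Wes, Faye.
From those, Orla, Sam, Dax, Cleo, Leo, Soren — 10 in total.
From those, Finn — 11 in total.
No other element is forced above Bea by the given relations, so the count is 11.

11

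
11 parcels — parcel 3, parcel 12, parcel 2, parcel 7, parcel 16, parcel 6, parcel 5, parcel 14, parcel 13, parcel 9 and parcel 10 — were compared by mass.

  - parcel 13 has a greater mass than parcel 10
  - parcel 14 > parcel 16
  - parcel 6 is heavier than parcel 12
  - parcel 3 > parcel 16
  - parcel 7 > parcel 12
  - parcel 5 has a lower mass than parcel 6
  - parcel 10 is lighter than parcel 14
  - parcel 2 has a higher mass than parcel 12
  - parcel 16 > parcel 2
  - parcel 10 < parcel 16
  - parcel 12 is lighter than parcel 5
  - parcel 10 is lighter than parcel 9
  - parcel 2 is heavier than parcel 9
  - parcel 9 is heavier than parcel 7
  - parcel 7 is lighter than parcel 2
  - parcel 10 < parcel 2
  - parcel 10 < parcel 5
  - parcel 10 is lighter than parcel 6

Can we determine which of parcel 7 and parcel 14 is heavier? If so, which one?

parcel 14

parcel 7 < parcel 9 and parcel 9 < parcel 2 give parcel 7 < parcel 2.
With parcel 2 < parcel 16: parcel 7 < parcel 9 < parcel 2 < parcel 16.
With parcel 16 < parcel 14: parcel 7 < parcel 9 < parcel 2 < parcel 16 < parcel 14.
So parcel 14 is heavier.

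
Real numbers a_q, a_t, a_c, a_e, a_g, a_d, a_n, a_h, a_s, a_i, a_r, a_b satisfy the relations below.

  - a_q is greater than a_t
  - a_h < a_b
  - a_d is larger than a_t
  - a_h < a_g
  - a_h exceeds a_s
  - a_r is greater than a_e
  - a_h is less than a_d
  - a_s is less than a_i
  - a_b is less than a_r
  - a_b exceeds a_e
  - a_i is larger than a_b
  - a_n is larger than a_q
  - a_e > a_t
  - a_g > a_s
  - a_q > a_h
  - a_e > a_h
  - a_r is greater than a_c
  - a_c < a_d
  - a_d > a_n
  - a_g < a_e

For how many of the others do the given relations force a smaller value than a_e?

The elements the relations force below a_e are a_s, a_t, a_h, a_g — no chain reaches any other.
That is 4.

4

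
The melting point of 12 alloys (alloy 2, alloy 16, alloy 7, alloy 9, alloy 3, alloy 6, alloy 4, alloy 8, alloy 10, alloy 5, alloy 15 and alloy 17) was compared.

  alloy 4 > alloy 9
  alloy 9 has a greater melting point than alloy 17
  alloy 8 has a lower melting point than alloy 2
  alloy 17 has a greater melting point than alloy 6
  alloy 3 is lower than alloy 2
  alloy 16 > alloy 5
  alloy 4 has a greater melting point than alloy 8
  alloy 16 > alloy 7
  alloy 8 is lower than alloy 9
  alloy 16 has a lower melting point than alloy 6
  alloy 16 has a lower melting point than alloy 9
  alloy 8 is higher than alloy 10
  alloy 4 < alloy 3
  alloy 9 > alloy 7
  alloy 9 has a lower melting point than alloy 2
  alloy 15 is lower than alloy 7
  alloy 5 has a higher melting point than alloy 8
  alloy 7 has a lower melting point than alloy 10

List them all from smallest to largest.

alloy 15 < alloy 7 < alloy 10 < alloy 8 < alloy 5 < alloy 16 < alloy 6 < alloy 17 < alloy 9 < alloy 4 < alloy 3 < alloy 2

Nothing is placed below alloy 15, so it is least; from there alloy 15 < alloy 7; alloy 7 < alloy 10; alloy 10 < alloy 8; alloy 8 < alloy 5; alloy 5 < alloy 16; alloy 16 < alloy 6; alloy 6 < alloy 17; alloy 17 < alloy 9; alloy 9 < alloy 4; alloy 4 < alloy 3; alloy 3 < alloy 2, each given directly.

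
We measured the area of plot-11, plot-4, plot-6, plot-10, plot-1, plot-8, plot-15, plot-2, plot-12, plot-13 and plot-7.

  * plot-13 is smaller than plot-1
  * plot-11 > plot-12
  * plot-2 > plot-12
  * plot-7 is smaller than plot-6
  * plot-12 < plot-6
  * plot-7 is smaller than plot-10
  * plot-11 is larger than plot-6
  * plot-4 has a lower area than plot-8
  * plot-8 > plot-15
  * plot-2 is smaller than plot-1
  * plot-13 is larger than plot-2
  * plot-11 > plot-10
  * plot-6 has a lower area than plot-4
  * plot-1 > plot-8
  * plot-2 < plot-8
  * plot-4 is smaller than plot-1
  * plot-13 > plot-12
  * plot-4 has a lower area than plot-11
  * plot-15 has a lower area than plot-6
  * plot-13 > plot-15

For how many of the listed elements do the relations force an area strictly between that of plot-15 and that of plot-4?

1

The relations place plot-15 below plot-4. An element lies strictly between them when it is forced above plot-15 and also forced below plot-4.
Above plot-15: {plot-6, plot-13, plot-11, plot-8, plot-1}. Below plot-4: {plot-12, plot-7, plot-6}.
Intersection: {plot-6} — 1.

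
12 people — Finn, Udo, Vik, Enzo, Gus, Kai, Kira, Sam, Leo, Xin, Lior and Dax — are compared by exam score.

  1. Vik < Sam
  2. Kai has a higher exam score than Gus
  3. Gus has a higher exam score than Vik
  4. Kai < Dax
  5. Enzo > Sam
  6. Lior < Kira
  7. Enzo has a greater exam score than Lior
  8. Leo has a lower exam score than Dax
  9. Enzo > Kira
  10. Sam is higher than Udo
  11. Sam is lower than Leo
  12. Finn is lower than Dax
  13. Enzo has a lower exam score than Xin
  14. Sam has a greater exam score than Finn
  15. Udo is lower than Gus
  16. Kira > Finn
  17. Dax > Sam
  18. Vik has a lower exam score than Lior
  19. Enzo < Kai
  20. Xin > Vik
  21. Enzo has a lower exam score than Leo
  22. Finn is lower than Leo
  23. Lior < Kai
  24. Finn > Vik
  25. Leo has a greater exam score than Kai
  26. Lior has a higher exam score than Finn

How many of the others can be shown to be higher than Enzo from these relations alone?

The elements the relations force above Enzo are Xin, Kai, Leo, Dax — no chain reaches any other.
That is 4.

4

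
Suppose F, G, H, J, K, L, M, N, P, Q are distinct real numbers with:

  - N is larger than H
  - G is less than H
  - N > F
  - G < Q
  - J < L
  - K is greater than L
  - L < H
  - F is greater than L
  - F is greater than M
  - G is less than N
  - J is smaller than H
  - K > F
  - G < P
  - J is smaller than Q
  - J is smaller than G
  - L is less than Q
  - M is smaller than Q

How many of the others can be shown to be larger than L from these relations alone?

5

From L the given relations immediately reach F, K, H, Q.
From those, N — 5 in total.
Nothing else is reachable above L; 5 in all.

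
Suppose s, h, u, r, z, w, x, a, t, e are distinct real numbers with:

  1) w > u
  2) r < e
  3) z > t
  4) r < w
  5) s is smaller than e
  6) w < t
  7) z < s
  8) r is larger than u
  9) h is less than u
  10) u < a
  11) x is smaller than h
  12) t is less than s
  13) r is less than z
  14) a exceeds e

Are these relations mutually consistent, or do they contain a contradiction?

consistent

Every relation is compatible with x < h < u < r < w < t < z < s < e < a; the set is consistent.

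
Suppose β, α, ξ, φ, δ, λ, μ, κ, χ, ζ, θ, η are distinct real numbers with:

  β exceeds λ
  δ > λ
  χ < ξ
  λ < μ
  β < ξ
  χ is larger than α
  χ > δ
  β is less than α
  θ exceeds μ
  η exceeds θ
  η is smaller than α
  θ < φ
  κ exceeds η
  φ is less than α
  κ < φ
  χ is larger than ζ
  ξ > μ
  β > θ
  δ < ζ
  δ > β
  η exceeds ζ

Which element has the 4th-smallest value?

β

The consecutive relations fix a unique order: λ < μ < θ < β < δ < ζ < η < κ < φ < α < χ < ξ.
Counting 4 from the smallest end gives β.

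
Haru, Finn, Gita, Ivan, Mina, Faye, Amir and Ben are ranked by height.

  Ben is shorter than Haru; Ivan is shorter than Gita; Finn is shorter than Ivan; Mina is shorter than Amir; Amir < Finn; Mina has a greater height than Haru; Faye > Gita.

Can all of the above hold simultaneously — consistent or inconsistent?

Every relation is compatible with Ben < Haru < Mina < Amir < Finn < Ivan < Gita < Faye; the set is consistent.

consistent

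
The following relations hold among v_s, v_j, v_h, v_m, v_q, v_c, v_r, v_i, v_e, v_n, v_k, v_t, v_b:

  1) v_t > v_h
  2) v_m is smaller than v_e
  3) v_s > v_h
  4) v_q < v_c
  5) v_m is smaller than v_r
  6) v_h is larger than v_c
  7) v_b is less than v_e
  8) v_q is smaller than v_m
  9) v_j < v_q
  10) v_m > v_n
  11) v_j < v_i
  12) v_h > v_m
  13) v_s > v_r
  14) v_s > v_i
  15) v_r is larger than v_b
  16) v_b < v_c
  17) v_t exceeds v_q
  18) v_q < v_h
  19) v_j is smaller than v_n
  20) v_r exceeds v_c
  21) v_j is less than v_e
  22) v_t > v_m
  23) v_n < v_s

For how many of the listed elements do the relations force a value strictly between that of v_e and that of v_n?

1

The relations place v_n below v_e. An element lies strictly between them when it is forced above v_n and also forced below v_e.
Above v_n: {v_m, v_h, v_r, v_s, v_t}. Below v_e: {v_j, v_b, v_q, v_m}.
Intersection: {v_m} — 1.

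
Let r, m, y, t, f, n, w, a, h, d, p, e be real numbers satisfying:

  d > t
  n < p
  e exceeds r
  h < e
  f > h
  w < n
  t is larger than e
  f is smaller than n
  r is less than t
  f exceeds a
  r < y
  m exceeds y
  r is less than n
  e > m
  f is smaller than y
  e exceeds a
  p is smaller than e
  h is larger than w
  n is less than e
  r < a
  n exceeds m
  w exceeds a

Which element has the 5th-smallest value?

Piecing the relations together gives one ordering: r < a < w < h < f < y < m < n < p < e < t < d.
Counting 5 from the smallest end gives f.

f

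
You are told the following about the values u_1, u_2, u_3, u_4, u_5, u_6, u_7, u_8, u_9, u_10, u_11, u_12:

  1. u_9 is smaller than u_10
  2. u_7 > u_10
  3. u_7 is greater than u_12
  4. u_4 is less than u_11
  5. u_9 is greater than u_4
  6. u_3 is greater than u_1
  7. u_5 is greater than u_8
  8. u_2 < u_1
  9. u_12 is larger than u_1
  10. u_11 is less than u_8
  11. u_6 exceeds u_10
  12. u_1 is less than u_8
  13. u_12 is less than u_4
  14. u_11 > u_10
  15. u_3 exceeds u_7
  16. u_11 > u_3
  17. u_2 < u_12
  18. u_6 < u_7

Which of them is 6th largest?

Piecing the relations together gives one ordering: u_2 < u_1 < u_12 < u_4 < u_9 < u_10 < u_6 < u_7 < u_3 < u_11 < u_8 < u_5.
Counting 6 from the largest end gives u_6.

u_6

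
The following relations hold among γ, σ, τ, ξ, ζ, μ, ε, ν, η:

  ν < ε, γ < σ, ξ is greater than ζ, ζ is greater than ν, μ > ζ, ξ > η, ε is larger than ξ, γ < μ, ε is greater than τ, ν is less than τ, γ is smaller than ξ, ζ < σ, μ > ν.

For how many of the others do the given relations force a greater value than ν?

6

Directly above ν: ζ, μ, τ, ε.
One step further: σ, ξ (6 so far).
Nothing else is reachable above ν; 6 in all.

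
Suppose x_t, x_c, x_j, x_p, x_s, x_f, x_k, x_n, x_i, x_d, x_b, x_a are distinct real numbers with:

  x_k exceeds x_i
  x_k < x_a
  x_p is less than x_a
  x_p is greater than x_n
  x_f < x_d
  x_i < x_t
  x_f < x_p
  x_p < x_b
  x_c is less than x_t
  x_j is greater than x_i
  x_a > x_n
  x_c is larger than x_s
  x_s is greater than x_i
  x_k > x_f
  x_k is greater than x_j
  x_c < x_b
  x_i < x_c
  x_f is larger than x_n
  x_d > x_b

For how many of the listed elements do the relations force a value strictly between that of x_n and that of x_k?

1

The relations place x_n below x_k. An element lies strictly between them when it is forced above x_n and also forced below x_k.
Above x_n: {x_f, x_p, x_b, x_d, x_a}. Below x_k: {x_f, x_i, x_j}.
Intersection: {x_f} — 1.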